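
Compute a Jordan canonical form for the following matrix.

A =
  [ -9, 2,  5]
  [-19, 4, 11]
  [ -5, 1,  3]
J_2(-1) ⊕ J_1(0)

The characteristic polynomial is
  det(x·I − A) = x^3 + 2*x^2 + x = x*(x + 1)^2

Eigenvalues and multiplicities (the geometric multiplicity of λ is n − rank(A − λI), which equals the number of Jordan blocks for λ):
  λ = -1: algebraic multiplicity = 2, geometric multiplicity = 1
  λ = 0: algebraic multiplicity = 1, geometric multiplicity = 1

Determining the block sizes for each eigenvalue:
  λ = -1: one block (gm = 1), so the single block has size am = 2 → block sizes [2]
  λ = 0: one block (gm = 1), so the single block has size am = 1 → block sizes [1]

Assembling the blocks gives a Jordan form
J =
  [-1,  1, 0]
  [ 0, -1, 0]
  [ 0,  0, 0]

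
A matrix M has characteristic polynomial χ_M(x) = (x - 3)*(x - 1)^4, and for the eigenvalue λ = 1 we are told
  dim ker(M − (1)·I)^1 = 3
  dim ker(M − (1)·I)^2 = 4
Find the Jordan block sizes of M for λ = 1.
Block sizes for λ = 1: [2, 1, 1]

From the dimensions of kernels of powers, the number of Jordan blocks of size at least j is d_j − d_{j−1} where d_j = dim ker(N^j) (with d_0 = 0). Computing the differences gives [3, 1].
The number of blocks of size exactly k is (#blocks of size ≥ k) − (#blocks of size ≥ k + 1), so the partition is: 2 block(s) of size 1, 1 block(s) of size 2.
In nonincreasing order the block sizes are [2, 1, 1].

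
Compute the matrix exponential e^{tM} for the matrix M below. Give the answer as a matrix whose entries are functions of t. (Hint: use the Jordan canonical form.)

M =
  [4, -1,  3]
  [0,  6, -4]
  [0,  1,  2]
e^{tM} =
  [exp(4*t), t^2*exp(4*t)/2 - t*exp(4*t), -t^2*exp(4*t) + 3*t*exp(4*t)]
  [0, 2*t*exp(4*t) + exp(4*t), -4*t*exp(4*t)]
  [0, t*exp(4*t), -2*t*exp(4*t) + exp(4*t)]

Strategy: write M = P · J · P⁻¹ where J is a Jordan canonical form, so e^{tM} = P · e^{tJ} · P⁻¹, and e^{tJ} can be computed block-by-block.

M has Jordan form
J =
  [4, 1, 0]
  [0, 4, 1]
  [0, 0, 4]
(up to reordering of blocks).

Per-block formulas:
  For a 3×3 Jordan block J_3(4): exp(t · J_3(4)) = e^(4t)·(I + t·N + (t^2/2)·N^2), where N is the 3×3 nilpotent shift.

After assembling e^{tJ} and conjugating by P, we get:

e^{tM} =
  [exp(4*t), t^2*exp(4*t)/2 - t*exp(4*t), -t^2*exp(4*t) + 3*t*exp(4*t)]
  [0, 2*t*exp(4*t) + exp(4*t), -4*t*exp(4*t)]
  [0, t*exp(4*t), -2*t*exp(4*t) + exp(4*t)]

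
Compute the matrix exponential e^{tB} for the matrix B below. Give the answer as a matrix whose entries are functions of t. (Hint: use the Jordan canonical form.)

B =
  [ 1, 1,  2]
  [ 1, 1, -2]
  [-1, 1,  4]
e^{tB} =
  [-t*exp(2*t) + exp(2*t), t*exp(2*t), 2*t*exp(2*t)]
  [t*exp(2*t), -t*exp(2*t) + exp(2*t), -2*t*exp(2*t)]
  [-t*exp(2*t), t*exp(2*t), 2*t*exp(2*t) + exp(2*t)]

Strategy: write B = P · J · P⁻¹ where J is a Jordan canonical form, so e^{tB} = P · e^{tJ} · P⁻¹, and e^{tJ} can be computed block-by-block.

B has Jordan form
J =
  [2, 1, 0]
  [0, 2, 0]
  [0, 0, 2]
(up to reordering of blocks).

Per-block formulas:
  For a 1×1 block at λ = 2: exp(t · [2]) = [e^(2t)].
  For a 2×2 Jordan block J_2(2): exp(t · J_2(2)) = e^(2t)·(I + t·N), where N is the 2×2 nilpotent shift.

After assembling e^{tJ} and conjugating by P, we get:

e^{tB} =
  [-t*exp(2*t) + exp(2*t), t*exp(2*t), 2*t*exp(2*t)]
  [t*exp(2*t), -t*exp(2*t) + exp(2*t), -2*t*exp(2*t)]
  [-t*exp(2*t), t*exp(2*t), 2*t*exp(2*t) + exp(2*t)]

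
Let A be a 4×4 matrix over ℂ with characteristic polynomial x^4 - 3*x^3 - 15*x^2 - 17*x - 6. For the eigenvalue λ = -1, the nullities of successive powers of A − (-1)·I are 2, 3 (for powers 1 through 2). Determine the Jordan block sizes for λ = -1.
Block sizes for λ = -1: [2, 1]

From the dimensions of kernels of powers, the number of Jordan blocks of size at least j is d_j − d_{j−1} where d_j = dim ker(N^j) (with d_0 = 0). Computing the differences gives [2, 1].
The number of blocks of size exactly k is (#blocks of size ≥ k) − (#blocks of size ≥ k + 1), so the partition is: 1 block(s) of size 1, 1 block(s) of size 2.
In nonincreasing order the block sizes are [2, 1].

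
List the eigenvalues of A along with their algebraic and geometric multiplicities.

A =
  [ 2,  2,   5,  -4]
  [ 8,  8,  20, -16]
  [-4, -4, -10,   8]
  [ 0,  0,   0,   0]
λ = 0: alg = 4, geom = 3

Step 1 — factor the characteristic polynomial to read off the algebraic multiplicities:
  χ_A(x) = x^4

Step 2 — compute geometric multiplicities via the rank-nullity identity g(λ) = n − rank(A − λI):
  rank(A − (0)·I) = 1, so dim ker(A − (0)·I) = n − 1 = 3

Summary:
  λ = 0: algebraic multiplicity = 4, geometric multiplicity = 3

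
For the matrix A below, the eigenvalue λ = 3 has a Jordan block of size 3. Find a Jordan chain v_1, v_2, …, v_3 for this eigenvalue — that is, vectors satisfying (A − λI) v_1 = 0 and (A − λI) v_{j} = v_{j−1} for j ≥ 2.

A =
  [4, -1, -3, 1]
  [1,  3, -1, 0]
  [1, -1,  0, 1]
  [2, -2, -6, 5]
A Jordan chain for λ = 3 of length 3:
v_1 = (-1, 0, -1, -2)ᵀ
v_2 = (1, 1, 1, 2)ᵀ
v_3 = (1, 0, 0, 0)ᵀ

Let N = A − (3)·I. We want v_3 with N^3 v_3 = 0 but N^2 v_3 ≠ 0; then v_{j-1} := N · v_j for j = 3, …, 2.

Pick v_3 = (1, 0, 0, 0)ᵀ.
Then v_2 = N · v_3 = (1, 1, 1, 2)ᵀ.
Then v_1 = N · v_2 = (-1, 0, -1, -2)ᵀ.

Sanity check: (A − (3)·I) v_1 = (0, 0, 0, 0)ᵀ = 0. ✓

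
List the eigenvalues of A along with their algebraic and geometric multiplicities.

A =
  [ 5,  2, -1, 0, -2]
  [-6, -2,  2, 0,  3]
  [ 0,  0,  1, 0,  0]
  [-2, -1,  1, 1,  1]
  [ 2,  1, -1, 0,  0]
λ = 1: alg = 5, geom = 3

Step 1 — factor the characteristic polynomial to read off the algebraic multiplicities:
  χ_A(x) = (x - 1)^5

Step 2 — compute geometric multiplicities via the rank-nullity identity g(λ) = n − rank(A − λI):
  rank(A − (1)·I) = 2, so dim ker(A − (1)·I) = n − 2 = 3

Summary:
  λ = 1: algebraic multiplicity = 5, geometric multiplicity = 3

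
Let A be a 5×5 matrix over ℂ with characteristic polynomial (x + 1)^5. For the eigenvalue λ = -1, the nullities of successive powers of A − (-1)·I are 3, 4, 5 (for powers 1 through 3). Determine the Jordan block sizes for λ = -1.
Block sizes for λ = -1: [3, 1, 1]

From the dimensions of kernels of powers, the number of Jordan blocks of size at least j is d_j − d_{j−1} where d_j = dim ker(N^j) (with d_0 = 0). Computing the differences gives [3, 1, 1].
The number of blocks of size exactly k is (#blocks of size ≥ k) − (#blocks of size ≥ k + 1), so the partition is: 2 block(s) of size 1, 1 block(s) of size 3.
In nonincreasing order the block sizes are [3, 1, 1].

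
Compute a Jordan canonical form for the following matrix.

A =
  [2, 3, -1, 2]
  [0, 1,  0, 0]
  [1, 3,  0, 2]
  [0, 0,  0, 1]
J_2(1) ⊕ J_1(1) ⊕ J_1(1)

The characteristic polynomial is
  det(x·I − A) = x^4 - 4*x^3 + 6*x^2 - 4*x + 1 = (x - 1)^4

Eigenvalues and multiplicities (the geometric multiplicity of λ is n − rank(A − λI), which equals the number of Jordan blocks for λ):
  λ = 1: algebraic multiplicity = 4, geometric multiplicity = 3

Determining the block sizes for each eigenvalue:
  λ = 1: 3 blocks summing to 4 forces exactly one block of size 2 and the rest size 1 → block sizes [2, 1, 1]

Assembling the blocks gives a Jordan form
J =
  [1, 1, 0, 0]
  [0, 1, 0, 0]
  [0, 0, 1, 0]
  [0, 0, 0, 1]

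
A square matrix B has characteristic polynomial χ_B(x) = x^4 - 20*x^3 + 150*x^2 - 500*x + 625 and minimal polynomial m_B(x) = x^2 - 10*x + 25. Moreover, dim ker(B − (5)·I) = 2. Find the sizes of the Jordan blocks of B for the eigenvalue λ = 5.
Block sizes for λ = 5: [2, 2]

Step 1 — from the characteristic polynomial, algebraic multiplicity of λ = 5 is 4. From dim ker(B − (5)·I) = 2, there are exactly 2 Jordan blocks for λ = 5.
Step 2 — from the minimal polynomial, the factor (x − 5)^2 tells us the largest block for λ = 5 has size 2.
Step 3 — with total size 4, 2 blocks, and largest block 2, the block sizes (in nonincreasing order) are [2, 2].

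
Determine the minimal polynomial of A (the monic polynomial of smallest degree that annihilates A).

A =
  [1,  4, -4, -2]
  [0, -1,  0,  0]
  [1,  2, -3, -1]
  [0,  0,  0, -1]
x^2 + 2*x + 1

The characteristic polynomial is χ_A(x) = (x + 1)^4, so the eigenvalues are known. The minimal polynomial is
  m_A(x) = Π_λ (x − λ)^{k_λ}
where k_λ is the size of the *largest* Jordan block for λ (equivalently, the smallest k with (A − λI)^k v = 0 for every generalised eigenvector v of λ).

  λ = -1: largest Jordan block has size 2, contributing (x + 1)^2

So m_A(x) = (x + 1)^2 = x^2 + 2*x + 1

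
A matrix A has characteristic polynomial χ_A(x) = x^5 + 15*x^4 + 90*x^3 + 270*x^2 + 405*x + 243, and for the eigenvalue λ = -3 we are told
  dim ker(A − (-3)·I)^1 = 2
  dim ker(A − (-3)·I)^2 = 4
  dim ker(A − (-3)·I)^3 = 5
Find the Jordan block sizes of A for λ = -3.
Block sizes for λ = -3: [3, 2]

From the dimensions of kernels of powers, the number of Jordan blocks of size at least j is d_j − d_{j−1} where d_j = dim ker(N^j) (with d_0 = 0). Computing the differences gives [2, 2, 1].
The number of blocks of size exactly k is (#blocks of size ≥ k) − (#blocks of size ≥ k + 1), so the partition is: 1 block(s) of size 2, 1 block(s) of size 3.
In nonincreasing order the block sizes are [3, 2].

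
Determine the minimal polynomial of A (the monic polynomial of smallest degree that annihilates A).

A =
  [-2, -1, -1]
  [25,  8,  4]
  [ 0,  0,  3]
x^3 - 9*x^2 + 27*x - 27

The characteristic polynomial is χ_A(x) = (x - 3)^3, so the eigenvalues are known. The minimal polynomial is
  m_A(x) = Π_λ (x − λ)^{k_λ}
where k_λ is the size of the *largest* Jordan block for λ (equivalently, the smallest k with (A − λI)^k v = 0 for every generalised eigenvector v of λ).

  λ = 3: largest Jordan block has size 3, contributing (x − 3)^3

So m_A(x) = (x - 3)^3 = x^3 - 9*x^2 + 27*x - 27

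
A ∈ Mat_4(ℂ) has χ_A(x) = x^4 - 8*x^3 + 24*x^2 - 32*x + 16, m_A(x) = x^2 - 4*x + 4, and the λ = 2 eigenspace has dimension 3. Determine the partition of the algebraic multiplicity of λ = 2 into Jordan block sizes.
Block sizes for λ = 2: [2, 1, 1]

Step 1 — from the characteristic polynomial, algebraic multiplicity of λ = 2 is 4. From dim ker(A − (2)·I) = 3, there are exactly 3 Jordan blocks for λ = 2.
Step 2 — from the minimal polynomial, the factor (x − 2)^2 tells us the largest block for λ = 2 has size 2.
Step 3 — with total size 4, 3 blocks, and largest block 2, the block sizes (in nonincreasing order) are [2, 1, 1].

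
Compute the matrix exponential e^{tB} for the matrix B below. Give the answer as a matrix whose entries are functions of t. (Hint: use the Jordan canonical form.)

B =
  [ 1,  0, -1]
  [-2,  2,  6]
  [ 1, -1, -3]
e^{tB} =
  [t + 1, t^2/2, t^2 - t]
  [-2*t, -t^2 + 2*t + 1, -2*t^2 + 6*t]
  [t, t^2/2 - t, t^2 - 3*t + 1]

Strategy: write B = P · J · P⁻¹ where J is a Jordan canonical form, so e^{tB} = P · e^{tJ} · P⁻¹, and e^{tJ} can be computed block-by-block.

B has Jordan form
J =
  [0, 1, 0]
  [0, 0, 1]
  [0, 0, 0]
(up to reordering of blocks).

Per-block formulas:
  For a 3×3 Jordan block J_3(0): exp(t · J_3(0)) = e^(0t)·(I + t·N + (t^2/2)·N^2), where N is the 3×3 nilpotent shift.

After assembling e^{tJ} and conjugating by P, we get:

e^{tB} =
  [t + 1, t^2/2, t^2 - t]
  [-2*t, -t^2 + 2*t + 1, -2*t^2 + 6*t]
  [t, t^2/2 - t, t^2 - 3*t + 1]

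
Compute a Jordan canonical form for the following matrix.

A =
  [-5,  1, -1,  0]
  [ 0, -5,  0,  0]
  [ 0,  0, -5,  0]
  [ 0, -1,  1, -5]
J_2(-5) ⊕ J_1(-5) ⊕ J_1(-5)

The characteristic polynomial is
  det(x·I − A) = x^4 + 20*x^3 + 150*x^2 + 500*x + 625 = (x + 5)^4

Eigenvalues and multiplicities (the geometric multiplicity of λ is n − rank(A − λI), which equals the number of Jordan blocks for λ):
  λ = -5: algebraic multiplicity = 4, geometric multiplicity = 3

Determining the block sizes for each eigenvalue:
  λ = -5: 3 blocks summing to 4 forces exactly one block of size 2 and the rest size 1 → block sizes [2, 1, 1]

Assembling the blocks gives a Jordan form
J =
  [-5,  1,  0,  0]
  [ 0, -5,  0,  0]
  [ 0,  0, -5,  0]
  [ 0,  0,  0, -5]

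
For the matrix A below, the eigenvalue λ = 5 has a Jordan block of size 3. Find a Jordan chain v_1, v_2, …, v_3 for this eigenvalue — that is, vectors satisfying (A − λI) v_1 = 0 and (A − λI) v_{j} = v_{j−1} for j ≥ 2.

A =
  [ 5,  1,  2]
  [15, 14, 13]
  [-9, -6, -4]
A Jordan chain for λ = 5 of length 3:
v_1 = (-3, 18, -9)ᵀ
v_2 = (0, 15, -9)ᵀ
v_3 = (1, 0, 0)ᵀ

Let N = A − (5)·I. We want v_3 with N^3 v_3 = 0 but N^2 v_3 ≠ 0; then v_{j-1} := N · v_j for j = 3, …, 2.

Pick v_3 = (1, 0, 0)ᵀ.
Then v_2 = N · v_3 = (0, 15, -9)ᵀ.
Then v_1 = N · v_2 = (-3, 18, -9)ᵀ.

Sanity check: (A − (5)·I) v_1 = (0, 0, 0)ᵀ = 0. ✓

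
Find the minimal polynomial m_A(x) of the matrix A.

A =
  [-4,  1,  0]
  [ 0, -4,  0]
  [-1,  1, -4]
x^3 + 12*x^2 + 48*x + 64

The characteristic polynomial is χ_A(x) = (x + 4)^3, so the eigenvalues are known. The minimal polynomial is
  m_A(x) = Π_λ (x − λ)^{k_λ}
where k_λ is the size of the *largest* Jordan block for λ (equivalently, the smallest k with (A − λI)^k v = 0 for every generalised eigenvector v of λ).

  λ = -4: largest Jordan block has size 3, contributing (x + 4)^3

So m_A(x) = (x + 4)^3 = x^3 + 12*x^2 + 48*x + 64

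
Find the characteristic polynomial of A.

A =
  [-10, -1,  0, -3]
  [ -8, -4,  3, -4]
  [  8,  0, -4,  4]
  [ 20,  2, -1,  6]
x^4 + 12*x^3 + 52*x^2 + 96*x + 64

Expanding det(x·I − A) (e.g. by cofactor expansion or by noting that A is similar to its Jordan form J, which has the same characteristic polynomial as A) gives
  χ_A(x) = x^4 + 12*x^3 + 52*x^2 + 96*x + 64
which factors as (x + 2)^2*(x + 4)^2. The eigenvalues (with algebraic multiplicities) are λ = -4 with multiplicity 2, λ = -2 with multiplicity 2.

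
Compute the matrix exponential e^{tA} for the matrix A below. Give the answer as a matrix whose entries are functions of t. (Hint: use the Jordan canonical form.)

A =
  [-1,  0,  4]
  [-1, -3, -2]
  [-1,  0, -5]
e^{tA} =
  [2*t*exp(-3*t) + exp(-3*t), 0, 4*t*exp(-3*t)]
  [-t*exp(-3*t), exp(-3*t), -2*t*exp(-3*t)]
  [-t*exp(-3*t), 0, -2*t*exp(-3*t) + exp(-3*t)]

Strategy: write A = P · J · P⁻¹ where J is a Jordan canonical form, so e^{tA} = P · e^{tJ} · P⁻¹, and e^{tJ} can be computed block-by-block.

A has Jordan form
J =
  [-3,  1,  0]
  [ 0, -3,  0]
  [ 0,  0, -3]
(up to reordering of blocks).

Per-block formulas:
  For a 1×1 block at λ = -3: exp(t · [-3]) = [e^(-3t)].
  For a 2×2 Jordan block J_2(-3): exp(t · J_2(-3)) = e^(-3t)·(I + t·N), where N is the 2×2 nilpotent shift.

After assembling e^{tJ} and conjugating by P, we get:

e^{tA} =
  [2*t*exp(-3*t) + exp(-3*t), 0, 4*t*exp(-3*t)]
  [-t*exp(-3*t), exp(-3*t), -2*t*exp(-3*t)]
  [-t*exp(-3*t), 0, -2*t*exp(-3*t) + exp(-3*t)]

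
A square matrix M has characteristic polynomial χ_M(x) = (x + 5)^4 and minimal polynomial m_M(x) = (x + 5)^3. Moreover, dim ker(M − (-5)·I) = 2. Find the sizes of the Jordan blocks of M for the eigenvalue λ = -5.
Block sizes for λ = -5: [3, 1]

Step 1 — from the characteristic polynomial, algebraic multiplicity of λ = -5 is 4. From dim ker(M − (-5)·I) = 2, there are exactly 2 Jordan blocks for λ = -5.
Step 2 — from the minimal polynomial, the factor (x + 5)^3 tells us the largest block for λ = -5 has size 3.
Step 3 — with total size 4, 2 blocks, and largest block 3, the block sizes (in nonincreasing order) are [3, 1].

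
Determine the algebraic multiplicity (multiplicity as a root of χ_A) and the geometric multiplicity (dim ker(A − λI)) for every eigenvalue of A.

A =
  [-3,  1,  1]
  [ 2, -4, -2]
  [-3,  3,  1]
λ = -2: alg = 3, geom = 2

Step 1 — factor the characteristic polynomial to read off the algebraic multiplicities:
  χ_A(x) = (x + 2)^3

Step 2 — compute geometric multiplicities via the rank-nullity identity g(λ) = n − rank(A − λI):
  rank(A − (-2)·I) = 1, so dim ker(A − (-2)·I) = n − 1 = 2

Summary:
  λ = -2: algebraic multiplicity = 3, geometric multiplicity = 2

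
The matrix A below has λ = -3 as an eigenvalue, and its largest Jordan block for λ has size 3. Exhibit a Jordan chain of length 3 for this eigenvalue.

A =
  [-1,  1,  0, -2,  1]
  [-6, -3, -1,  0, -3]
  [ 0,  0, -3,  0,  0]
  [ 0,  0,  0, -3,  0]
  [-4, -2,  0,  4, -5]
A Jordan chain for λ = -3 of length 3:
v_1 = (-6, 0, 0, 0, 12)ᵀ
v_2 = (2, -6, 0, 0, -4)ᵀ
v_3 = (1, 0, 0, 0, 0)ᵀ

Let N = A − (-3)·I. We want v_3 with N^3 v_3 = 0 but N^2 v_3 ≠ 0; then v_{j-1} := N · v_j for j = 3, …, 2.

Pick v_3 = (1, 0, 0, 0, 0)ᵀ.
Then v_2 = N · v_3 = (2, -6, 0, 0, -4)ᵀ.
Then v_1 = N · v_2 = (-6, 0, 0, 0, 12)ᵀ.

Sanity check: (A − (-3)·I) v_1 = (0, 0, 0, 0, 0)ᵀ = 0. ✓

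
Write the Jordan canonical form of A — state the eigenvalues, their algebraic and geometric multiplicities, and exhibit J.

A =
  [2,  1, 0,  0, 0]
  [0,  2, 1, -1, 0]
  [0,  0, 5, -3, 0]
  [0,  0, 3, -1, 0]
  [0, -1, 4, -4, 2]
J_3(2) ⊕ J_1(2) ⊕ J_1(2)

The characteristic polynomial is
  det(x·I − A) = x^5 - 10*x^4 + 40*x^3 - 80*x^2 + 80*x - 32 = (x - 2)^5

Eigenvalues and multiplicities (the geometric multiplicity of λ is n − rank(A − λI), which equals the number of Jordan blocks for λ):
  λ = 2: algebraic multiplicity = 5, geometric multiplicity = 3

Determining the block sizes for each eigenvalue:
  λ = 2: with am = 5 and gm = 3, the partition is not yet determined (e.g. several partitions of 5 into 3 parts exist). Let N = A − (2)·I. Computing rank(N^1) = 2, rank(N^2) = 1, rank(N^3) = 0; the number of blocks of size ≥ j is rank(N^{j−1}) − rank(N^j), giving [3, 1, 1]. So we have 1 block(s) of size 3, 2 block(s) of size 1 → block sizes [3, 1, 1]

Assembling the blocks gives a Jordan form
J =
  [2, 1, 0, 0, 0]
  [0, 2, 1, 0, 0]
  [0, 0, 2, 0, 0]
  [0, 0, 0, 2, 0]
  [0, 0, 0, 0, 2]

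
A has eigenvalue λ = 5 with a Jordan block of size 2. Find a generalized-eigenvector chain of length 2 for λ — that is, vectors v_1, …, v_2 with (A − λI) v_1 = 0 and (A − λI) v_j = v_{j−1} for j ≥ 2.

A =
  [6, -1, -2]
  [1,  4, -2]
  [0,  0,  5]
A Jordan chain for λ = 5 of length 2:
v_1 = (1, 1, 0)ᵀ
v_2 = (1, 0, 0)ᵀ

Let N = A − (5)·I. We want v_2 with N^2 v_2 = 0 but N^1 v_2 ≠ 0; then v_{j-1} := N · v_j for j = 2, …, 2.

Pick v_2 = (1, 0, 0)ᵀ.
Then v_1 = N · v_2 = (1, 1, 0)ᵀ.

Sanity check: (A − (5)·I) v_1 = (0, 0, 0)ᵀ = 0. ✓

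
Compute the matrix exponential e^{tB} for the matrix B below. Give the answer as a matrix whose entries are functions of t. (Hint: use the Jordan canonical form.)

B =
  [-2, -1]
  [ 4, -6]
e^{tB} =
  [2*t*exp(-4*t) + exp(-4*t), -t*exp(-4*t)]
  [4*t*exp(-4*t), -2*t*exp(-4*t) + exp(-4*t)]

Strategy: write B = P · J · P⁻¹ where J is a Jordan canonical form, so e^{tB} = P · e^{tJ} · P⁻¹, and e^{tJ} can be computed block-by-block.

B has Jordan form
J =
  [-4,  1]
  [ 0, -4]
(up to reordering of blocks).

Per-block formulas:
  For a 2×2 Jordan block J_2(-4): exp(t · J_2(-4)) = e^(-4t)·(I + t·N), where N is the 2×2 nilpotent shift.

After assembling e^{tJ} and conjugating by P, we get:

e^{tB} =
  [2*t*exp(-4*t) + exp(-4*t), -t*exp(-4*t)]
  [4*t*exp(-4*t), -2*t*exp(-4*t) + exp(-4*t)]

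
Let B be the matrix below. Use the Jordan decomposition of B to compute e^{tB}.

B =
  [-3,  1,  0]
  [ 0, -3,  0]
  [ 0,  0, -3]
e^{tB} =
  [exp(-3*t), t*exp(-3*t), 0]
  [0, exp(-3*t), 0]
  [0, 0, exp(-3*t)]

Strategy: write B = P · J · P⁻¹ where J is a Jordan canonical form, so e^{tB} = P · e^{tJ} · P⁻¹, and e^{tJ} can be computed block-by-block.

B has Jordan form
J =
  [-3,  1,  0]
  [ 0, -3,  0]
  [ 0,  0, -3]
(up to reordering of blocks).

Per-block formulas:
  For a 2×2 Jordan block J_2(-3): exp(t · J_2(-3)) = e^(-3t)·(I + t·N), where N is the 2×2 nilpotent shift.
  For a 1×1 block at λ = -3: exp(t · [-3]) = [e^(-3t)].

After assembling e^{tJ} and conjugating by P, we get:

e^{tB} =
  [exp(-3*t), t*exp(-3*t), 0]
  [0, exp(-3*t), 0]
  [0, 0, exp(-3*t)]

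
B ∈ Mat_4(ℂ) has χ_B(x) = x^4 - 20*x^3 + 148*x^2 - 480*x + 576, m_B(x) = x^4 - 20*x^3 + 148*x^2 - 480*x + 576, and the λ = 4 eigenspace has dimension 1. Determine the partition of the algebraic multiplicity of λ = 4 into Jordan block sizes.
Block sizes for λ = 4: [2]

Step 1 — from the characteristic polynomial, algebraic multiplicity of λ = 4 is 2. From dim ker(B − (4)·I) = 1, there are exactly 1 Jordan blocks for λ = 4.
Step 2 — from the minimal polynomial, the factor (x − 4)^2 tells us the largest block for λ = 4 has size 2.
Step 3 — with total size 2, 1 blocks, and largest block 2, the block sizes (in nonincreasing order) are [2].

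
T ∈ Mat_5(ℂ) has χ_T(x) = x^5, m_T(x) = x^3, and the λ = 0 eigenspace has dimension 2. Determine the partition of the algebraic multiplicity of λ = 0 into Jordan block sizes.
Block sizes for λ = 0: [3, 2]

Step 1 — from the characteristic polynomial, algebraic multiplicity of λ = 0 is 5. From dim ker(T − (0)·I) = 2, there are exactly 2 Jordan blocks for λ = 0.
Step 2 — from the minimal polynomial, the factor (x − 0)^3 tells us the largest block for λ = 0 has size 3.
Step 3 — with total size 5, 2 blocks, and largest block 3, the block sizes (in nonincreasing order) are [3, 2].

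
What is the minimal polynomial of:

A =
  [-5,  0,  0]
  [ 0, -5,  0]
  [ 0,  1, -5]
x^2 + 10*x + 25

The characteristic polynomial is χ_A(x) = (x + 5)^3, so the eigenvalues are known. The minimal polynomial is
  m_A(x) = Π_λ (x − λ)^{k_λ}
where k_λ is the size of the *largest* Jordan block for λ (equivalently, the smallest k with (A − λI)^k v = 0 for every generalised eigenvector v of λ).

  λ = -5: largest Jordan block has size 2, contributing (x + 5)^2

So m_A(x) = (x + 5)^2 = x^2 + 10*x + 25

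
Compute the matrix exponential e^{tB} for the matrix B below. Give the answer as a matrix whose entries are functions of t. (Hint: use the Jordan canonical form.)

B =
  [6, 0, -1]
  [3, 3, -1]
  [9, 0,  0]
e^{tB} =
  [3*t*exp(3*t) + exp(3*t), 0, -t*exp(3*t)]
  [3*t*exp(3*t), exp(3*t), -t*exp(3*t)]
  [9*t*exp(3*t), 0, -3*t*exp(3*t) + exp(3*t)]

Strategy: write B = P · J · P⁻¹ where J is a Jordan canonical form, so e^{tB} = P · e^{tJ} · P⁻¹, and e^{tJ} can be computed block-by-block.

B has Jordan form
J =
  [3, 1, 0]
  [0, 3, 0]
  [0, 0, 3]
(up to reordering of blocks).

Per-block formulas:
  For a 2×2 Jordan block J_2(3): exp(t · J_2(3)) = e^(3t)·(I + t·N), where N is the 2×2 nilpotent shift.
  For a 1×1 block at λ = 3: exp(t · [3]) = [e^(3t)].

After assembling e^{tJ} and conjugating by P, we get:

e^{tB} =
  [3*t*exp(3*t) + exp(3*t), 0, -t*exp(3*t)]
  [3*t*exp(3*t), exp(3*t), -t*exp(3*t)]
  [9*t*exp(3*t), 0, -3*t*exp(3*t) + exp(3*t)]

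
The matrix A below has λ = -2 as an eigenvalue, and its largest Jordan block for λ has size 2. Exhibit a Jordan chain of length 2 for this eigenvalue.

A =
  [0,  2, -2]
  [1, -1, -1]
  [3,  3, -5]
A Jordan chain for λ = -2 of length 2:
v_1 = (2, 1, 3)ᵀ
v_2 = (1, 0, 0)ᵀ

Let N = A − (-2)·I. We want v_2 with N^2 v_2 = 0 but N^1 v_2 ≠ 0; then v_{j-1} := N · v_j for j = 2, …, 2.

Pick v_2 = (1, 0, 0)ᵀ.
Then v_1 = N · v_2 = (2, 1, 3)ᵀ.

Sanity check: (A − (-2)·I) v_1 = (0, 0, 0)ᵀ = 0. ✓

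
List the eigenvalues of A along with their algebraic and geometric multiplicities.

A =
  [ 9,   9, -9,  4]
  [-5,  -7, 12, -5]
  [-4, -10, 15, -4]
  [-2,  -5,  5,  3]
λ = 5: alg = 4, geom = 2

Step 1 — factor the characteristic polynomial to read off the algebraic multiplicities:
  χ_A(x) = (x - 5)^4

Step 2 — compute geometric multiplicities via the rank-nullity identity g(λ) = n − rank(A − λI):
  rank(A − (5)·I) = 2, so dim ker(A − (5)·I) = n − 2 = 2

Summary:
  λ = 5: algebraic multiplicity = 4, geometric multiplicity = 2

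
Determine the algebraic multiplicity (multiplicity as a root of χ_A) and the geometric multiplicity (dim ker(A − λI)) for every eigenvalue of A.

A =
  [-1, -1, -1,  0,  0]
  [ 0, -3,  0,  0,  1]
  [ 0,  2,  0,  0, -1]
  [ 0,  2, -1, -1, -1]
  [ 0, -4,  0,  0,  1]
λ = -1: alg = 4, geom = 2; λ = 0: alg = 1, geom = 1

Step 1 — factor the characteristic polynomial to read off the algebraic multiplicities:
  χ_A(x) = x*(x + 1)^4

Step 2 — compute geometric multiplicities via the rank-nullity identity g(λ) = n − rank(A − λI):
  rank(A − (-1)·I) = 3, so dim ker(A − (-1)·I) = n − 3 = 2
  rank(A − (0)·I) = 4, so dim ker(A − (0)·I) = n − 4 = 1

Summary:
  λ = -1: algebraic multiplicity = 4, geometric multiplicity = 2
  λ = 0: algebraic multiplicity = 1, geometric multiplicity = 1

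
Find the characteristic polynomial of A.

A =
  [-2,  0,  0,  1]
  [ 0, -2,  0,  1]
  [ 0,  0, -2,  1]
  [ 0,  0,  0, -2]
x^4 + 8*x^3 + 24*x^2 + 32*x + 16

Expanding det(x·I − A) (e.g. by cofactor expansion or by noting that A is similar to its Jordan form J, which has the same characteristic polynomial as A) gives
  χ_A(x) = x^4 + 8*x^3 + 24*x^2 + 32*x + 16
which factors as (x + 2)^4. The eigenvalues (with algebraic multiplicities) are λ = -2 with multiplicity 4.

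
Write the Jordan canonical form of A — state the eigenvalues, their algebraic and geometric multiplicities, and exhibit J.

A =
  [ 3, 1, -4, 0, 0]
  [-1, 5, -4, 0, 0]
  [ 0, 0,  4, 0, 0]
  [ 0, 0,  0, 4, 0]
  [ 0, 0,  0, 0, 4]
J_2(4) ⊕ J_1(4) ⊕ J_1(4) ⊕ J_1(4)

The characteristic polynomial is
  det(x·I − A) = x^5 - 20*x^4 + 160*x^3 - 640*x^2 + 1280*x - 1024 = (x - 4)^5

Eigenvalues and multiplicities (the geometric multiplicity of λ is n − rank(A − λI), which equals the number of Jordan blocks for λ):
  λ = 4: algebraic multiplicity = 5, geometric multiplicity = 4

Determining the block sizes for each eigenvalue:
  λ = 4: 4 blocks summing to 5 forces exactly one block of size 2 and the rest size 1 → block sizes [2, 1, 1, 1]

Assembling the blocks gives a Jordan form
J =
  [4, 1, 0, 0, 0]
  [0, 4, 0, 0, 0]
  [0, 0, 4, 0, 0]
  [0, 0, 0, 4, 0]
  [0, 0, 0, 0, 4]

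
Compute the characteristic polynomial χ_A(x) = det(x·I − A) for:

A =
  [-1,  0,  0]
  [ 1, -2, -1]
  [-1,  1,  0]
x^3 + 3*x^2 + 3*x + 1

Expanding det(x·I − A) (e.g. by cofactor expansion or by noting that A is similar to its Jordan form J, which has the same characteristic polynomial as A) gives
  χ_A(x) = x^3 + 3*x^2 + 3*x + 1
which factors as (x + 1)^3. The eigenvalues (with algebraic multiplicities) are λ = -1 with multiplicity 3.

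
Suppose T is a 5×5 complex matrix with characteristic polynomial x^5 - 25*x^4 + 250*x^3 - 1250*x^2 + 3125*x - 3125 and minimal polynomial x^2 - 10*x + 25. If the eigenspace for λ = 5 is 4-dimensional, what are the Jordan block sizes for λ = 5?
Block sizes for λ = 5: [2, 1, 1, 1]

Step 1 — from the characteristic polynomial, algebraic multiplicity of λ = 5 is 5. From dim ker(T − (5)·I) = 4, there are exactly 4 Jordan blocks for λ = 5.
Step 2 — from the minimal polynomial, the factor (x − 5)^2 tells us the largest block for λ = 5 has size 2.
Step 3 — with total size 5, 4 blocks, and largest block 2, the block sizes (in nonincreasing order) are [2, 1, 1, 1].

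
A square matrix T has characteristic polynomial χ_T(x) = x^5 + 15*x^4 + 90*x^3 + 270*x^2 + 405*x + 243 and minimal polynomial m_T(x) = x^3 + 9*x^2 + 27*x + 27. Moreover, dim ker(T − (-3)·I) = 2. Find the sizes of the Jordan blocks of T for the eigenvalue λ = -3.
Block sizes for λ = -3: [3, 2]

Step 1 — from the characteristic polynomial, algebraic multiplicity of λ = -3 is 5. From dim ker(T − (-3)·I) = 2, there are exactly 2 Jordan blocks for λ = -3.
Step 2 — from the minimal polynomial, the factor (x + 3)^3 tells us the largest block for λ = -3 has size 3.
Step 3 — with total size 5, 2 blocks, and largest block 3, the block sizes (in nonincreasing order) are [3, 2].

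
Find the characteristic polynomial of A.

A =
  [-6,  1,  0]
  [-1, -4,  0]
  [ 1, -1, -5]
x^3 + 15*x^2 + 75*x + 125

Expanding det(x·I − A) (e.g. by cofactor expansion or by noting that A is similar to its Jordan form J, which has the same characteristic polynomial as A) gives
  χ_A(x) = x^3 + 15*x^2 + 75*x + 125
which factors as (x + 5)^3. The eigenvalues (with algebraic multiplicities) are λ = -5 with multiplicity 3.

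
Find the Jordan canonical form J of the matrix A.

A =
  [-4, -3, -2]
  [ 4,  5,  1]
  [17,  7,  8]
J_3(3)

The characteristic polynomial is
  det(x·I − A) = x^3 - 9*x^2 + 27*x - 27 = (x - 3)^3

Eigenvalues and multiplicities (the geometric multiplicity of λ is n − rank(A − λI), which equals the number of Jordan blocks for λ):
  λ = 3: algebraic multiplicity = 3, geometric multiplicity = 1

Determining the block sizes for each eigenvalue:
  λ = 3: one block (gm = 1), so the single block has size am = 3 → block sizes [3]

Assembling the blocks gives a Jordan form
J =
  [3, 1, 0]
  [0, 3, 1]
  [0, 0, 3]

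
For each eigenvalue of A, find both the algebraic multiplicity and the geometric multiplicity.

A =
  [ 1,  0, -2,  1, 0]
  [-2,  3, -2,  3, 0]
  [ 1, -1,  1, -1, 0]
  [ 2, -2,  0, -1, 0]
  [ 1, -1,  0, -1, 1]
λ = 1: alg = 5, geom = 3

Step 1 — factor the characteristic polynomial to read off the algebraic multiplicities:
  χ_A(x) = (x - 1)^5

Step 2 — compute geometric multiplicities via the rank-nullity identity g(λ) = n − rank(A − λI):
  rank(A − (1)·I) = 2, so dim ker(A − (1)·I) = n − 2 = 3

Summary:
  λ = 1: algebraic multiplicity = 5, geometric multiplicity = 3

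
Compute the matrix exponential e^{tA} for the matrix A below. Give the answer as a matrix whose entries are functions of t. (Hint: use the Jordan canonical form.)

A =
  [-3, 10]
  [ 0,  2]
e^{tA} =
  [exp(-3*t), 2*exp(2*t) - 2*exp(-3*t)]
  [0, exp(2*t)]

Strategy: write A = P · J · P⁻¹ where J is a Jordan canonical form, so e^{tA} = P · e^{tJ} · P⁻¹, and e^{tJ} can be computed block-by-block.

A has Jordan form
J =
  [-3, 0]
  [ 0, 2]
(up to reordering of blocks).

Per-block formulas:
  For a 1×1 block at λ = -3: exp(t · [-3]) = [e^(-3t)].
  For a 1×1 block at λ = 2: exp(t · [2]) = [e^(2t)].

After assembling e^{tJ} and conjugating by P, we get:

e^{tA} =
  [exp(-3*t), 2*exp(2*t) - 2*exp(-3*t)]
  [0, exp(2*t)]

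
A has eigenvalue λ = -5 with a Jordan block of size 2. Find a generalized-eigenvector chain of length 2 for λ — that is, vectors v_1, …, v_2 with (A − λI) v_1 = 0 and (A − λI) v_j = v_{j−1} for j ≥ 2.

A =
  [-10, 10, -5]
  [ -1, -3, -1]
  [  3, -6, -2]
A Jordan chain for λ = -5 of length 2:
v_1 = (-5, -1, 3)ᵀ
v_2 = (1, 0, 0)ᵀ

Let N = A − (-5)·I. We want v_2 with N^2 v_2 = 0 but N^1 v_2 ≠ 0; then v_{j-1} := N · v_j for j = 2, …, 2.

Pick v_2 = (1, 0, 0)ᵀ.
Then v_1 = N · v_2 = (-5, -1, 3)ᵀ.

Sanity check: (A − (-5)·I) v_1 = (0, 0, 0)ᵀ = 0. ✓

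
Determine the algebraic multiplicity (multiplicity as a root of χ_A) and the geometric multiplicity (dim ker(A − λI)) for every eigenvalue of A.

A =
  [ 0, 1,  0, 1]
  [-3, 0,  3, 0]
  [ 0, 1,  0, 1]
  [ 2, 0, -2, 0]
λ = 0: alg = 4, geom = 2

Step 1 — factor the characteristic polynomial to read off the algebraic multiplicities:
  χ_A(x) = x^4

Step 2 — compute geometric multiplicities via the rank-nullity identity g(λ) = n − rank(A − λI):
  rank(A − (0)·I) = 2, so dim ker(A − (0)·I) = n − 2 = 2

Summary:
  λ = 0: algebraic multiplicity = 4, geometric multiplicity = 2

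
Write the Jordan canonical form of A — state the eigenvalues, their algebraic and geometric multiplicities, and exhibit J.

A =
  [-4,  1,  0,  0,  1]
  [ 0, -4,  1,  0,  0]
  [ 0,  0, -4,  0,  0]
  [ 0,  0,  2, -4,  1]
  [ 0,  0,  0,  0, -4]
J_3(-4) ⊕ J_2(-4)

The characteristic polynomial is
  det(x·I − A) = x^5 + 20*x^4 + 160*x^3 + 640*x^2 + 1280*x + 1024 = (x + 4)^5

Eigenvalues and multiplicities (the geometric multiplicity of λ is n − rank(A − λI), which equals the number of Jordan blocks for λ):
  λ = -4: algebraic multiplicity = 5, geometric multiplicity = 2

Determining the block sizes for each eigenvalue:
  λ = -4: with am = 5 and gm = 2, the partition is not yet determined (e.g. several partitions of 5 into 2 parts exist). Let N = A − (-4)·I. Computing rank(N^1) = 3, rank(N^2) = 1, rank(N^3) = 0; the number of blocks of size ≥ j is rank(N^{j−1}) − rank(N^j), giving [2, 2, 1]. So we have 1 block(s) of size 3, 1 block(s) of size 2 → block sizes [3, 2]

Assembling the blocks gives a Jordan form
J =
  [-4,  1,  0,  0,  0]
  [ 0, -4,  1,  0,  0]
  [ 0,  0, -4,  0,  0]
  [ 0,  0,  0, -4,  1]
  [ 0,  0,  0,  0, -4]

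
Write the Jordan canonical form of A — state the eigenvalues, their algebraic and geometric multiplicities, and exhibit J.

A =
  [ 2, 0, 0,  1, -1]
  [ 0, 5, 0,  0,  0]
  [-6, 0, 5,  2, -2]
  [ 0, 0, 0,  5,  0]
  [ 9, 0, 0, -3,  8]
J_2(5) ⊕ J_1(5) ⊕ J_1(5) ⊕ J_1(5)

The characteristic polynomial is
  det(x·I − A) = x^5 - 25*x^4 + 250*x^3 - 1250*x^2 + 3125*x - 3125 = (x - 5)^5

Eigenvalues and multiplicities (the geometric multiplicity of λ is n − rank(A − λI), which equals the number of Jordan blocks for λ):
  λ = 5: algebraic multiplicity = 5, geometric multiplicity = 4

Determining the block sizes for each eigenvalue:
  λ = 5: 4 blocks summing to 5 forces exactly one block of size 2 and the rest size 1 → block sizes [2, 1, 1, 1]

Assembling the blocks gives a Jordan form
J =
  [5, 1, 0, 0, 0]
  [0, 5, 0, 0, 0]
  [0, 0, 5, 0, 0]
  [0, 0, 0, 5, 0]
  [0, 0, 0, 0, 5]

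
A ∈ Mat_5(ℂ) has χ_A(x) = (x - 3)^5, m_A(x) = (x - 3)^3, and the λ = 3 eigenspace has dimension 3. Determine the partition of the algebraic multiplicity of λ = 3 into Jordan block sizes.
Block sizes for λ = 3: [3, 1, 1]

Step 1 — from the characteristic polynomial, algebraic multiplicity of λ = 3 is 5. From dim ker(A − (3)·I) = 3, there are exactly 3 Jordan blocks for λ = 3.
Step 2 — from the minimal polynomial, the factor (x − 3)^3 tells us the largest block for λ = 3 has size 3.
Step 3 — with total size 5, 3 blocks, and largest block 3, the block sizes (in nonincreasing order) are [3, 1, 1].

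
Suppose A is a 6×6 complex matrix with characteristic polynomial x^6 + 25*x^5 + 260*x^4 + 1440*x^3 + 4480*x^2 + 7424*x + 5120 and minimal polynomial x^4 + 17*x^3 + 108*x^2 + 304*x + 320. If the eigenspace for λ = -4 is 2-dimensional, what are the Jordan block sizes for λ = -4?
Block sizes for λ = -4: [3, 2]

Step 1 — from the characteristic polynomial, algebraic multiplicity of λ = -4 is 5. From dim ker(A − (-4)·I) = 2, there are exactly 2 Jordan blocks for λ = -4.
Step 2 — from the minimal polynomial, the factor (x + 4)^3 tells us the largest block for λ = -4 has size 3.
Step 3 — with total size 5, 2 blocks, and largest block 3, the block sizes (in nonincreasing order) are [3, 2].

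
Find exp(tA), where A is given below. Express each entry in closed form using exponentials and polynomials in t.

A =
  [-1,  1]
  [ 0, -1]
e^{tA} =
  [exp(-t), t*exp(-t)]
  [0, exp(-t)]

Strategy: write A = P · J · P⁻¹ where J is a Jordan canonical form, so e^{tA} = P · e^{tJ} · P⁻¹, and e^{tJ} can be computed block-by-block.

A has Jordan form
J =
  [-1,  1]
  [ 0, -1]
(up to reordering of blocks).

Per-block formulas:
  For a 2×2 Jordan block J_2(-1): exp(t · J_2(-1)) = e^(-1t)·(I + t·N), where N is the 2×2 nilpotent shift.

After assembling e^{tJ} and conjugating by P, we get:

e^{tA} =
  [exp(-t), t*exp(-t)]
  [0, exp(-t)]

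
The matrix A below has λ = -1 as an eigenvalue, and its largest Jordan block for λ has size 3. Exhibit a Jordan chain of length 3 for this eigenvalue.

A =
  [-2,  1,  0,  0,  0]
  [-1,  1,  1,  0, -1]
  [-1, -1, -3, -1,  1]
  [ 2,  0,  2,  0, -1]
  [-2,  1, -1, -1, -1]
A Jordan chain for λ = -1 of length 3:
v_1 = (1, 1, 0, -1, 1)ᵀ
v_2 = (1, 2, -1, 0, 1)ᵀ
v_3 = (0, 1, 0, 0, 0)ᵀ

Let N = A − (-1)·I. We want v_3 with N^3 v_3 = 0 but N^2 v_3 ≠ 0; then v_{j-1} := N · v_j for j = 3, …, 2.

Pick v_3 = (0, 1, 0, 0, 0)ᵀ.
Then v_2 = N · v_3 = (1, 2, -1, 0, 1)ᵀ.
Then v_1 = N · v_2 = (1, 1, 0, -1, 1)ᵀ.

Sanity check: (A − (-1)·I) v_1 = (0, 0, 0, 0, 0)ᵀ = 0. ✓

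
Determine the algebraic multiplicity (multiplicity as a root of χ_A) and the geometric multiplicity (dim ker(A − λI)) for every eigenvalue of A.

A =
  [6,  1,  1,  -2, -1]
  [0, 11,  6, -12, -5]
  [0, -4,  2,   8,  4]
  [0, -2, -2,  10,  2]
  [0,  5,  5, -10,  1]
λ = 6: alg = 5, geom = 3

Step 1 — factor the characteristic polynomial to read off the algebraic multiplicities:
  χ_A(x) = (x - 6)^5

Step 2 — compute geometric multiplicities via the rank-nullity identity g(λ) = n − rank(A − λI):
  rank(A − (6)·I) = 2, so dim ker(A − (6)·I) = n − 2 = 3

Summary:
  λ = 6: algebraic multiplicity = 5, geometric multiplicity = 3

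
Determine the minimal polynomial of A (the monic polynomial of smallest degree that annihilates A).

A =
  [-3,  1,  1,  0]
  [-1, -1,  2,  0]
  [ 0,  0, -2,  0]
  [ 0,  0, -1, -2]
x^3 + 6*x^2 + 12*x + 8

The characteristic polynomial is χ_A(x) = (x + 2)^4, so the eigenvalues are known. The minimal polynomial is
  m_A(x) = Π_λ (x − λ)^{k_λ}
where k_λ is the size of the *largest* Jordan block for λ (equivalently, the smallest k with (A − λI)^k v = 0 for every generalised eigenvector v of λ).

  λ = -2: largest Jordan block has size 3, contributing (x + 2)^3

So m_A(x) = (x + 2)^3 = x^3 + 6*x^2 + 12*x + 8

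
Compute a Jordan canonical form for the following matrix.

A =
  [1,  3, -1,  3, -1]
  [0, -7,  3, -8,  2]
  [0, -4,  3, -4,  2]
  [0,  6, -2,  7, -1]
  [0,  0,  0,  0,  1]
J_3(1) ⊕ J_2(1)

The characteristic polynomial is
  det(x·I − A) = x^5 - 5*x^4 + 10*x^3 - 10*x^2 + 5*x - 1 = (x - 1)^5

Eigenvalues and multiplicities (the geometric multiplicity of λ is n − rank(A − λI), which equals the number of Jordan blocks for λ):
  λ = 1: algebraic multiplicity = 5, geometric multiplicity = 2

Determining the block sizes for each eigenvalue:
  λ = 1: with am = 5 and gm = 2, the partition is not yet determined (e.g. several partitions of 5 into 2 parts exist). Let N = A − (1)·I. Computing rank(N^1) = 3, rank(N^2) = 1, rank(N^3) = 0; the number of blocks of size ≥ j is rank(N^{j−1}) − rank(N^j), giving [2, 2, 1]. So we have 1 block(s) of size 3, 1 block(s) of size 2 → block sizes [3, 2]

Assembling the blocks gives a Jordan form
J =
  [1, 1, 0, 0, 0]
  [0, 1, 1, 0, 0]
  [0, 0, 1, 0, 0]
  [0, 0, 0, 1, 1]
  [0, 0, 0, 0, 1]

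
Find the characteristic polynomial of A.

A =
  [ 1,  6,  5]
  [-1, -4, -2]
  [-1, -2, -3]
x^3 + 6*x^2 + 12*x + 8

Expanding det(x·I − A) (e.g. by cofactor expansion or by noting that A is similar to its Jordan form J, which has the same characteristic polynomial as A) gives
  χ_A(x) = x^3 + 6*x^2 + 12*x + 8
which factors as (x + 2)^3. The eigenvalues (with algebraic multiplicities) are λ = -2 with multiplicity 3.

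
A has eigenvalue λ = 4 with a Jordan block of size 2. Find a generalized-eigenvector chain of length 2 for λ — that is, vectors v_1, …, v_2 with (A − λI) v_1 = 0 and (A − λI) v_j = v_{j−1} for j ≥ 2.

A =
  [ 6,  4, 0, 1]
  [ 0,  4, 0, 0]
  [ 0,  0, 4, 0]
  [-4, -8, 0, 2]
A Jordan chain for λ = 4 of length 2:
v_1 = (2, 0, 0, -4)ᵀ
v_2 = (1, 0, 0, 0)ᵀ

Let N = A − (4)·I. We want v_2 with N^2 v_2 = 0 but N^1 v_2 ≠ 0; then v_{j-1} := N · v_j for j = 2, …, 2.

Pick v_2 = (1, 0, 0, 0)ᵀ.
Then v_1 = N · v_2 = (2, 0, 0, -4)ᵀ.

Sanity check: (A − (4)·I) v_1 = (0, 0, 0, 0)ᵀ = 0. ✓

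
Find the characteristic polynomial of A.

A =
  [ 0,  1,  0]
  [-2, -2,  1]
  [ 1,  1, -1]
x^3 + 3*x^2 + 3*x + 1

Expanding det(x·I − A) (e.g. by cofactor expansion or by noting that A is similar to its Jordan form J, which has the same characteristic polynomial as A) gives
  χ_A(x) = x^3 + 3*x^2 + 3*x + 1
which factors as (x + 1)^3. The eigenvalues (with algebraic multiplicities) are λ = -1 with multiplicity 3.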